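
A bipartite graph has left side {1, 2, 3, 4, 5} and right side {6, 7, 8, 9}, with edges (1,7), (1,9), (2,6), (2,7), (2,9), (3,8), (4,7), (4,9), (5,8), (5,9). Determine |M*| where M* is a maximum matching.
4 (matching: (1,9), (2,6), (3,8), (4,7); upper bound min(|L|,|R|) = min(5,4) = 4)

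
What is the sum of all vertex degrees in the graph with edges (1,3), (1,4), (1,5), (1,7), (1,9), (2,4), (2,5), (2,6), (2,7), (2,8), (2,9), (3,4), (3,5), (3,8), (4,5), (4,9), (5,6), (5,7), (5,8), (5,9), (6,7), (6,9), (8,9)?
46 (handshake: sum of degrees = 2|E| = 2 x 23 = 46)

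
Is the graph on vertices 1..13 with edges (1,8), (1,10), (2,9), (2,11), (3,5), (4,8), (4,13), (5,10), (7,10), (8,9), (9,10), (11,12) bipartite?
Yes. Partition: {1, 4, 5, 6, 7, 9, 11}, {2, 3, 8, 10, 12, 13}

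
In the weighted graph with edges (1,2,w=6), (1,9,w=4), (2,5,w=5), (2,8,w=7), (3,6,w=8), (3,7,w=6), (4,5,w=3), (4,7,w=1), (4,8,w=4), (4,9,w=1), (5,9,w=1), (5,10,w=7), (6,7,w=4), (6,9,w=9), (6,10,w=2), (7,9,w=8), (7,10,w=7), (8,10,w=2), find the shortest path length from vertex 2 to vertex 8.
7 (path: 2 -> 8; weights 7 = 7)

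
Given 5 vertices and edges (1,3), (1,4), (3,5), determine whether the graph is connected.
No, it has 2 components: {1, 3, 4, 5}, {2}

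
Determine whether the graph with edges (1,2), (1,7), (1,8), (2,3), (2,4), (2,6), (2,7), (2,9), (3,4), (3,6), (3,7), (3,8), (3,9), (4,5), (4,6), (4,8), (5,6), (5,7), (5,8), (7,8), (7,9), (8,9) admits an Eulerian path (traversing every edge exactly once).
Yes (the graph is connected and exactly 2 vertices have odd degree: {1, 4}; any Eulerian path must start and end at those)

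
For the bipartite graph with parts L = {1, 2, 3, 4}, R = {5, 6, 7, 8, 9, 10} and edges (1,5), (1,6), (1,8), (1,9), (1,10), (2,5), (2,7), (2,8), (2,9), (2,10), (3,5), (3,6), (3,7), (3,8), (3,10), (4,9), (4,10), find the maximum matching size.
4 (matching: (1,8), (2,9), (3,7), (4,10); upper bound min(|L|,|R|) = min(4,6) = 4)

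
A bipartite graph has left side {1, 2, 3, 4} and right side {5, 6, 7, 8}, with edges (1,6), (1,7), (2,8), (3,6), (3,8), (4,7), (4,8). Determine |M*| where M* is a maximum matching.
3 (matching: (1,7), (2,8), (3,6); upper bound min(|L|,|R|) = min(4,4) = 4)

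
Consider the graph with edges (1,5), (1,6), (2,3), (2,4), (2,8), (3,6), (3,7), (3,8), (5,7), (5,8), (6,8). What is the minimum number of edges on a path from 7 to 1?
2 (path: 7 -> 5 -> 1, 2 edges)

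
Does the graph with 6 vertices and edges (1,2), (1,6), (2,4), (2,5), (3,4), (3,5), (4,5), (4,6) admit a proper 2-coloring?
No (odd cycle of length 3: 4 -> 2 -> 5 -> 4)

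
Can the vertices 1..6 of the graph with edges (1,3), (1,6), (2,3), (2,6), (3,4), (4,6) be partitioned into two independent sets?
Yes. Partition: {1, 2, 4, 5}, {3, 6}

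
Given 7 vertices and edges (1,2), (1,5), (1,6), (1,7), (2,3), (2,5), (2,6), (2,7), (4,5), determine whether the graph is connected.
Yes (BFS from 1 visits [1, 2, 5, 6, 7, 3, 4] — all 7 vertices reached)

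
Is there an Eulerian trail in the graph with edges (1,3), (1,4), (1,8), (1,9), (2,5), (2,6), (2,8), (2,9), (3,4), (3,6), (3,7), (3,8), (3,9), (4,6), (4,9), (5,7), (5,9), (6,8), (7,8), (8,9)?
Yes (the graph is connected and exactly 2 vertices have odd degree: {5, 7}; any Eulerian path must start and end at those)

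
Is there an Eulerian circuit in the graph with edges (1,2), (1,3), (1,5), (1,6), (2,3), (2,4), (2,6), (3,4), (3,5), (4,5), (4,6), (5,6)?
Yes (the graph is connected and all 6 vertices have even degree)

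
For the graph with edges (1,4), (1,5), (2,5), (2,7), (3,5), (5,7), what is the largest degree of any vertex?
4 (attained at vertex 5)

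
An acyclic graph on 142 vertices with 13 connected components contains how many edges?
129 (Each of the 13 component trees on V_i vertices has V_i - 1 edges; summing gives V - C = 142 - 13 = 129)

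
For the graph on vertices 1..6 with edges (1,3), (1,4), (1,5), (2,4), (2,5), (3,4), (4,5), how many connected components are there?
2 (components: {1, 2, 3, 4, 5}, {6})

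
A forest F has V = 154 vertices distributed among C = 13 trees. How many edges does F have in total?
141 (Each of the 13 component trees on V_i vertices has V_i - 1 edges; summing gives V - C = 154 - 13 = 141)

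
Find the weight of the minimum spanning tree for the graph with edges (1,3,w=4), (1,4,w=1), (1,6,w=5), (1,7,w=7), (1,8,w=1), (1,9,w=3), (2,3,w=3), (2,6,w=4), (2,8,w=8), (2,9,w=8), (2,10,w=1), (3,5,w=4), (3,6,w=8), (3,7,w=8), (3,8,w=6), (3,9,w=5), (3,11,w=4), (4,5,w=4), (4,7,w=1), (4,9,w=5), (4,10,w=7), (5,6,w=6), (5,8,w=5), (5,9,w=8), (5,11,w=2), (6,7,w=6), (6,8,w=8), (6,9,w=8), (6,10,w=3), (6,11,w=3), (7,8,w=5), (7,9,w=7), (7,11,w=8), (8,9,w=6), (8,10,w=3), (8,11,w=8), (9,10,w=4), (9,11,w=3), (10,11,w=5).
21 (MST edges: (1,4,w=1), (1,8,w=1), (1,9,w=3), (2,3,w=3), (2,10,w=1), (4,7,w=1), (5,11,w=2), (6,10,w=3), (6,11,w=3), (8,10,w=3); sum of weights 1 + 1 + 3 + 3 + 1 + 1 + 2 + 3 + 3 + 3 = 21)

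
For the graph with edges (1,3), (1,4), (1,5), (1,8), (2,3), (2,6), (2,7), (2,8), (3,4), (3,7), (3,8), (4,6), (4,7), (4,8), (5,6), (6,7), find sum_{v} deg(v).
32 (handshake: sum of degrees = 2|E| = 2 x 16 = 32)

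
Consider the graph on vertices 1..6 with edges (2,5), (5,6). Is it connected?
No, it has 4 components: {1}, {2, 5, 6}, {3}, {4}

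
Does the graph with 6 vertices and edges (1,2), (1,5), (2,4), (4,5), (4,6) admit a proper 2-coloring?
Yes. Partition: {1, 3, 4}, {2, 5, 6}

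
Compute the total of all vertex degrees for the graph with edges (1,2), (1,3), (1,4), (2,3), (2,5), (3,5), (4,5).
14 (handshake: sum of degrees = 2|E| = 2 x 7 = 14)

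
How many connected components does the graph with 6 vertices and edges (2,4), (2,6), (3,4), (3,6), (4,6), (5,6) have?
2 (components: {1}, {2, 3, 4, 5, 6})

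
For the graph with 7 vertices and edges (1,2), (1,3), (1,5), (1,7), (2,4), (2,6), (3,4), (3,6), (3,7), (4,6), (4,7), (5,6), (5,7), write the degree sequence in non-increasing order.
[4, 4, 4, 4, 4, 3, 3] (degrees: deg(1)=4, deg(2)=3, deg(3)=4, deg(4)=4, deg(5)=3, deg(6)=4, deg(7)=4)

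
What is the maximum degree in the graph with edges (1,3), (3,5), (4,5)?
2 (attained at vertices 3, 5)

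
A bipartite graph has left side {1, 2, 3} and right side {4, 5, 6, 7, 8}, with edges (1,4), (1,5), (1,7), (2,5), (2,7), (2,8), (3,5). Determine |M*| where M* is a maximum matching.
3 (matching: (1,7), (2,8), (3,5); upper bound min(|L|,|R|) = min(3,5) = 3)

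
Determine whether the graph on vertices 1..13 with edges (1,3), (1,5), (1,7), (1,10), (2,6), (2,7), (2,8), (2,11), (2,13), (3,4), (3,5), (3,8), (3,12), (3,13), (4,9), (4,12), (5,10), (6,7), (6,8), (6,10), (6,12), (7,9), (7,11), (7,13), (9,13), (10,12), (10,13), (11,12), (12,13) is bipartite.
No (odd cycle of length 3: 3 -> 1 -> 5 -> 3)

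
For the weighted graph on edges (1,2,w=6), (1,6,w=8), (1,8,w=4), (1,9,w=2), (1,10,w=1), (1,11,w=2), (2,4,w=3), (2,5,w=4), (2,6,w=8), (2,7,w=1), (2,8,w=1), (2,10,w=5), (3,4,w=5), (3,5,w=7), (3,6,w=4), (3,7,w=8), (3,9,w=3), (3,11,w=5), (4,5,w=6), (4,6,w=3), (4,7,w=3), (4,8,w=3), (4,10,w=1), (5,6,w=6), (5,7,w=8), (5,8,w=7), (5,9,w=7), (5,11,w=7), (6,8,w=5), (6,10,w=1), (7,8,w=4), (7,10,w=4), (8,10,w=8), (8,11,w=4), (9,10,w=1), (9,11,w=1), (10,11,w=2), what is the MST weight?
17 (MST edges: (1,10,w=1), (2,4,w=3), (2,5,w=4), (2,7,w=1), (2,8,w=1), (3,9,w=3), (4,10,w=1), (6,10,w=1), (9,10,w=1), (9,11,w=1); sum of weights 1 + 3 + 4 + 1 + 1 + 3 + 1 + 1 + 1 + 1 = 17)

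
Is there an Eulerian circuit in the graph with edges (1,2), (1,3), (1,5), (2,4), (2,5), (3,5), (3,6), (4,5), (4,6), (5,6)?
No (6 vertices have odd degree: {1, 2, 3, 4, 5, 6}; Eulerian circuit requires 0)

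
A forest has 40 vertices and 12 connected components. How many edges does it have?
28 (Each of the 12 component trees on V_i vertices has V_i - 1 edges; summing gives V - C = 40 - 12 = 28)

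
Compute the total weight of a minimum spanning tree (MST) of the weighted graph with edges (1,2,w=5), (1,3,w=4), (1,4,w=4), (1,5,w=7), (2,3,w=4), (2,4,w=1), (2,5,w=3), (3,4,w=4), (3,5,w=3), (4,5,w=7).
11 (MST edges: (1,3,w=4), (2,4,w=1), (2,5,w=3), (3,5,w=3); sum of weights 4 + 1 + 3 + 3 = 11)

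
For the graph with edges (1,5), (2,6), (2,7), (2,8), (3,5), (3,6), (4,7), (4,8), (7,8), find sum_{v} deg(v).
18 (handshake: sum of degrees = 2|E| = 2 x 9 = 18)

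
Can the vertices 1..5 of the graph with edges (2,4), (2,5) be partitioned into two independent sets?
Yes. Partition: {1, 2, 3}, {4, 5}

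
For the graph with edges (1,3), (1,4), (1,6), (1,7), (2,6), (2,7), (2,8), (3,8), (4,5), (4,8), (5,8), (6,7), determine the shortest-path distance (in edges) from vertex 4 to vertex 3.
2 (path: 4 -> 8 -> 3, 2 edges)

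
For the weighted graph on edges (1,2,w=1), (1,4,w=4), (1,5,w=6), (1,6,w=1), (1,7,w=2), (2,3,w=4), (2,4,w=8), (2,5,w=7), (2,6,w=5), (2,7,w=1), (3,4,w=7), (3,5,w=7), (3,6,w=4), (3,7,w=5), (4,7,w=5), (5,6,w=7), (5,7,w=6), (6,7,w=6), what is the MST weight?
17 (MST edges: (1,2,w=1), (1,4,w=4), (1,5,w=6), (1,6,w=1), (2,3,w=4), (2,7,w=1); sum of weights 1 + 4 + 6 + 1 + 4 + 1 = 17)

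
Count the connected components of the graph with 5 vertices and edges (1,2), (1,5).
3 (components: {1, 2, 5}, {3}, {4})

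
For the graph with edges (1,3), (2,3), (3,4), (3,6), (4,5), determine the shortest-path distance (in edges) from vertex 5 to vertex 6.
3 (path: 5 -> 4 -> 3 -> 6, 3 edges)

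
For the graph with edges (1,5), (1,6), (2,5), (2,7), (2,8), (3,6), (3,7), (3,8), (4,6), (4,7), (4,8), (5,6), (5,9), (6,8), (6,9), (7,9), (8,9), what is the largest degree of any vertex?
6 (attained at vertex 6)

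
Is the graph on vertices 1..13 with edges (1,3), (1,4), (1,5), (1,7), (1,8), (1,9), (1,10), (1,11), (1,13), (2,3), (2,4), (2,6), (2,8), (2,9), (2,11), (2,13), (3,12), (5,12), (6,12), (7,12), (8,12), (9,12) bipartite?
Yes. Partition: {1, 2, 12}, {3, 4, 5, 6, 7, 8, 9, 10, 11, 13}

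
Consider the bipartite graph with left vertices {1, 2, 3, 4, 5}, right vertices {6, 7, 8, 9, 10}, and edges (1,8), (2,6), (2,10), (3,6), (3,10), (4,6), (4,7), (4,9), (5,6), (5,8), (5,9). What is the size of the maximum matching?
5 (matching: (1,8), (2,10), (3,6), (4,7), (5,9); upper bound min(|L|,|R|) = min(5,5) = 5)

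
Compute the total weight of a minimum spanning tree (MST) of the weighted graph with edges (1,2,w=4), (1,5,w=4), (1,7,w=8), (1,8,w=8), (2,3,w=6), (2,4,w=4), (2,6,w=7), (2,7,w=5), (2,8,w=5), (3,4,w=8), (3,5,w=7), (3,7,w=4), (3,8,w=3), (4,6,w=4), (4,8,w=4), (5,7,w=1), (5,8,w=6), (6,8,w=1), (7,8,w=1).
18 (MST edges: (1,2,w=4), (1,5,w=4), (2,4,w=4), (3,8,w=3), (5,7,w=1), (6,8,w=1), (7,8,w=1); sum of weights 4 + 4 + 4 + 3 + 1 + 1 + 1 = 18)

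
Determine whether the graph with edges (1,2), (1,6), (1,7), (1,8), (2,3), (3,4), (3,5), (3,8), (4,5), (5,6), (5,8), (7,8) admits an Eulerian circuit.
Yes (the graph is connected and all 8 vertices have even degree)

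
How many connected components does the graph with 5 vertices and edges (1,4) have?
4 (components: {1, 4}, {2}, {3}, {5})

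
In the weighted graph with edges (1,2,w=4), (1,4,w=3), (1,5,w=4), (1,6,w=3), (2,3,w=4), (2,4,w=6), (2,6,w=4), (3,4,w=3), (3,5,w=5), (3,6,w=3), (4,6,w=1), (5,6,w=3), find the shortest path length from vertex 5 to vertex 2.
7 (path: 5 -> 6 -> 2; weights 3 + 4 = 7)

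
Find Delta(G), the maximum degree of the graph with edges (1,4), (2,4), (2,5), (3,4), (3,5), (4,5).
4 (attained at vertex 4)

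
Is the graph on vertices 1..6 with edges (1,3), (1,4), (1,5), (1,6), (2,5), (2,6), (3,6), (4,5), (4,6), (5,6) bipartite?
No (odd cycle of length 3: 6 -> 1 -> 3 -> 6)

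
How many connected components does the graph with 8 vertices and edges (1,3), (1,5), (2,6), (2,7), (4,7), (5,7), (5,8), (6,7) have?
1 (components: {1, 2, 3, 4, 5, 6, 7, 8})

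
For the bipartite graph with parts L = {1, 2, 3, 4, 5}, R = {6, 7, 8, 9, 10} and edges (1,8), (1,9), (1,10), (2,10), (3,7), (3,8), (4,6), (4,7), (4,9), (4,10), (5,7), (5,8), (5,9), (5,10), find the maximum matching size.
5 (matching: (1,9), (2,10), (3,8), (4,6), (5,7); upper bound min(|L|,|R|) = min(5,5) = 5)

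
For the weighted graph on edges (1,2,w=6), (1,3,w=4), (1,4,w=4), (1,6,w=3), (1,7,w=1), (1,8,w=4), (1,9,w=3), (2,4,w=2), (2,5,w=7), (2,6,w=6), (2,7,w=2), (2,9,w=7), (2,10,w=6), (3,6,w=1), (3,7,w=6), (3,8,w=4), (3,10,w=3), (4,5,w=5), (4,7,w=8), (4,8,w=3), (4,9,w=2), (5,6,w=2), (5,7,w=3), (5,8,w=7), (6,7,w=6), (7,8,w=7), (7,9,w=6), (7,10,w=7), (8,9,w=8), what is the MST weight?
19 (MST edges: (1,6,w=3), (1,7,w=1), (2,4,w=2), (2,7,w=2), (3,6,w=1), (3,10,w=3), (4,8,w=3), (4,9,w=2), (5,6,w=2); sum of weights 3 + 1 + 2 + 2 + 1 + 3 + 3 + 2 + 2 = 19)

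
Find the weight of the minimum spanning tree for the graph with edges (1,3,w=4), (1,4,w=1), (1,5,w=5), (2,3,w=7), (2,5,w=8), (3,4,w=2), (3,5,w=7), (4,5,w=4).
14 (MST edges: (1,4,w=1), (2,3,w=7), (3,4,w=2), (4,5,w=4); sum of weights 1 + 7 + 2 + 4 = 14)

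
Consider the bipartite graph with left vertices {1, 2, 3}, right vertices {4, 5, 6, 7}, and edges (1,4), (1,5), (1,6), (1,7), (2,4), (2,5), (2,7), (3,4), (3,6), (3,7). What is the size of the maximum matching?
3 (matching: (1,7), (2,5), (3,6); upper bound min(|L|,|R|) = min(3,4) = 3)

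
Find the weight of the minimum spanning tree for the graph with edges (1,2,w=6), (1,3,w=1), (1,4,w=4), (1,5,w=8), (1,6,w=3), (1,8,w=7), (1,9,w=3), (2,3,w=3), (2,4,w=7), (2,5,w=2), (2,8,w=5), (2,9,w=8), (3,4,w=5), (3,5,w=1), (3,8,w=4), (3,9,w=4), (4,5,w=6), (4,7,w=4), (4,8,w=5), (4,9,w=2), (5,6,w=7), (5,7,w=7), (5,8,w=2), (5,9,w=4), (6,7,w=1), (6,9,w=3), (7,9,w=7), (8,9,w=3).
15 (MST edges: (1,3,w=1), (1,6,w=3), (1,9,w=3), (2,5,w=2), (3,5,w=1), (4,9,w=2), (5,8,w=2), (6,7,w=1); sum of weights 1 + 3 + 3 + 2 + 1 + 2 + 2 + 1 = 15)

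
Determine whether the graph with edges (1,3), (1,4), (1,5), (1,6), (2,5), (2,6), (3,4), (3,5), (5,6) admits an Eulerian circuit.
No (2 vertices have odd degree: {3, 6}; Eulerian circuit requires 0)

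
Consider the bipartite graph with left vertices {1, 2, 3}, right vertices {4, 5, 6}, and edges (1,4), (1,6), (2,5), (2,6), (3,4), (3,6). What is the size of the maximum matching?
3 (matching: (1,6), (2,5), (3,4); upper bound min(|L|,|R|) = min(3,3) = 3)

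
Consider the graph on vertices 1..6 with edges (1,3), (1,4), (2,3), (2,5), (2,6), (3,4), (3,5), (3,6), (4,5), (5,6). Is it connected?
Yes (BFS from 1 visits [1, 3, 4, 2, 5, 6] — all 6 vertices reached)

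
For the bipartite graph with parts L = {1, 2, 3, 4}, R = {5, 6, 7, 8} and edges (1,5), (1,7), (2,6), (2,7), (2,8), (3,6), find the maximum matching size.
3 (matching: (1,7), (2,8), (3,6); upper bound min(|L|,|R|) = min(4,4) = 4)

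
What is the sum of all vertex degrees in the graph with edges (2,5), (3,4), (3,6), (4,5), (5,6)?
10 (handshake: sum of degrees = 2|E| = 2 x 5 = 10)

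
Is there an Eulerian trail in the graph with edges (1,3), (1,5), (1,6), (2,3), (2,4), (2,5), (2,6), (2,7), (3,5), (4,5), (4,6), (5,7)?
No (6 vertices have odd degree: {1, 2, 3, 4, 5, 6}; Eulerian path requires 0 or 2)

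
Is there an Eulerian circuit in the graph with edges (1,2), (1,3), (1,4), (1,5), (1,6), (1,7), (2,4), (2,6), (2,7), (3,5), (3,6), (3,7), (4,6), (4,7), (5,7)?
No (2 vertices have odd degree: {5, 7}; Eulerian circuit requires 0)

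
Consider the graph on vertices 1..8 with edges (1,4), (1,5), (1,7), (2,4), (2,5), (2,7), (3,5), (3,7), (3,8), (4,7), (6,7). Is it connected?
Yes (BFS from 1 visits [1, 4, 5, 7, 2, 3, 6, 8] — all 8 vertices reached)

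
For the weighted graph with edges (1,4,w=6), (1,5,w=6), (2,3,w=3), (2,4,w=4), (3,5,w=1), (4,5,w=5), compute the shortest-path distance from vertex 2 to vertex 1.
10 (path: 2 -> 4 -> 1; weights 4 + 6 = 10)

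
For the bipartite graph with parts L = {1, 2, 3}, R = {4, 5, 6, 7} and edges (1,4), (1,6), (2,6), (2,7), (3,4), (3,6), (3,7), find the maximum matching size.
3 (matching: (1,6), (2,7), (3,4); upper bound min(|L|,|R|) = min(3,4) = 3)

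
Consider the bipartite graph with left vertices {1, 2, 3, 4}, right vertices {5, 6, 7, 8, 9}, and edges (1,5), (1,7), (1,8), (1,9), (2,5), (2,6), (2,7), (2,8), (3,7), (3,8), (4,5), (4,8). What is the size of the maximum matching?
4 (matching: (1,9), (2,6), (3,7), (4,8); upper bound min(|L|,|R|) = min(4,5) = 4)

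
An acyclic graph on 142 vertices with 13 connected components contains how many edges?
129 (Each of the 13 component trees on V_i vertices has V_i - 1 edges; summing gives V - C = 142 - 13 = 129)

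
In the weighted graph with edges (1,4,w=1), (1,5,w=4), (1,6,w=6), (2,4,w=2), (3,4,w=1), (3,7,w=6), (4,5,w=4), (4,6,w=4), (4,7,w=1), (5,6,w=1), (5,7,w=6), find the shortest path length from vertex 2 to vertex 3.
3 (path: 2 -> 4 -> 3; weights 2 + 1 = 3)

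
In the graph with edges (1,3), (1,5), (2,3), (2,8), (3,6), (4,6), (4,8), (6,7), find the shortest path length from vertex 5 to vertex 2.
3 (path: 5 -> 1 -> 3 -> 2, 3 edges)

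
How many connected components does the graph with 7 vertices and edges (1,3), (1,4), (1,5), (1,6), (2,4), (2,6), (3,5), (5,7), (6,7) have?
1 (components: {1, 2, 3, 4, 5, 6, 7})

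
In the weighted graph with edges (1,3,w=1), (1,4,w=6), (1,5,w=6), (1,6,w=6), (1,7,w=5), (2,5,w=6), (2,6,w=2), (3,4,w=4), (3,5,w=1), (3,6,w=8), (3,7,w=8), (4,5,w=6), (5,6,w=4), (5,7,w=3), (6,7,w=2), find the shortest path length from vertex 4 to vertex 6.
9 (path: 4 -> 3 -> 5 -> 6; weights 4 + 1 + 4 = 9)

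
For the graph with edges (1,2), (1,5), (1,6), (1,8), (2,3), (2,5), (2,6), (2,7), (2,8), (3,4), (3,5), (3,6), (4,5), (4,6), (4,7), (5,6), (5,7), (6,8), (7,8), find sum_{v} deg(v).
38 (handshake: sum of degrees = 2|E| = 2 x 19 = 38)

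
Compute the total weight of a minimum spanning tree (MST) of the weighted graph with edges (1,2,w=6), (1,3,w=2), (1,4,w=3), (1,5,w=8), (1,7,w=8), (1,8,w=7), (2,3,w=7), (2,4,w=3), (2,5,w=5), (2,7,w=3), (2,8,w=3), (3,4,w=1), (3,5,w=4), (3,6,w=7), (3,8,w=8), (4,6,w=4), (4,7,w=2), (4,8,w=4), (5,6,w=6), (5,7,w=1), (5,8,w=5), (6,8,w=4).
16 (MST edges: (1,3,w=2), (2,4,w=3), (2,8,w=3), (3,4,w=1), (4,6,w=4), (4,7,w=2), (5,7,w=1); sum of weights 2 + 3 + 3 + 1 + 4 + 2 + 1 = 16)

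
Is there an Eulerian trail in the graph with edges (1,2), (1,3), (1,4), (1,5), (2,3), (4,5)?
Yes — and in fact it has an Eulerian circuit (the graph is connected and all 5 vertices have even degree)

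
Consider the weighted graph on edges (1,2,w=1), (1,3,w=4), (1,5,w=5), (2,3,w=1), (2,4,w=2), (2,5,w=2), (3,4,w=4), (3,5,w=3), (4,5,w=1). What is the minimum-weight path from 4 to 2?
2 (path: 4 -> 2; weights 2 = 2)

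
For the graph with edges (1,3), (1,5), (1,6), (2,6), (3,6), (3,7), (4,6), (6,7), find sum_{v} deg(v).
16 (handshake: sum of degrees = 2|E| = 2 x 8 = 16)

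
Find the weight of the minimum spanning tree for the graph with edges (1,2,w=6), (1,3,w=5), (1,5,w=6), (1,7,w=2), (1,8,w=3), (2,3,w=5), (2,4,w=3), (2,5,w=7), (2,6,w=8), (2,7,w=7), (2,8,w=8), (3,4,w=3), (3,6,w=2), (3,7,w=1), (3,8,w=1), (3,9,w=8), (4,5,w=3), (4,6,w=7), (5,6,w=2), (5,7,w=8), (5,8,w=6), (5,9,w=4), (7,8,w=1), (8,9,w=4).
18 (MST edges: (1,7,w=2), (2,4,w=3), (3,4,w=3), (3,6,w=2), (3,7,w=1), (3,8,w=1), (5,6,w=2), (5,9,w=4); sum of weights 2 + 3 + 3 + 2 + 1 + 1 + 2 + 4 = 18)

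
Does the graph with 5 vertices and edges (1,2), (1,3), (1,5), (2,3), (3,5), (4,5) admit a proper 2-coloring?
No (odd cycle of length 3: 5 -> 1 -> 3 -> 5)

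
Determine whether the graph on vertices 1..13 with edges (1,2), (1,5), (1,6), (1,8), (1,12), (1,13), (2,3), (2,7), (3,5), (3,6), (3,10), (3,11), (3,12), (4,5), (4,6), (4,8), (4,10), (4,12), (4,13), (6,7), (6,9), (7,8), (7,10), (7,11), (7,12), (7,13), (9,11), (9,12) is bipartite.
Yes. Partition: {1, 3, 4, 7, 9}, {2, 5, 6, 8, 10, 11, 12, 13}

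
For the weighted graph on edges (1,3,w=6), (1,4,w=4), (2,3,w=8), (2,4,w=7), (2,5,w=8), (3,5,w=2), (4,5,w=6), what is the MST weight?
19 (MST edges: (1,3,w=6), (1,4,w=4), (2,4,w=7), (3,5,w=2); sum of weights 6 + 4 + 7 + 2 = 19)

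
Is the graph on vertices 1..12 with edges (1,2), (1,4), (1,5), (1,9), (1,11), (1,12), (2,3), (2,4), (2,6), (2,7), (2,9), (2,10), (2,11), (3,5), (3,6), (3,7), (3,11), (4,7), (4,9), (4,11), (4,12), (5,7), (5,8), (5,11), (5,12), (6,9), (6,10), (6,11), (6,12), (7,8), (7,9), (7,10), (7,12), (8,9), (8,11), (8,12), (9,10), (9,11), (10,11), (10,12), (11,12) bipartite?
No (odd cycle of length 3: 11 -> 1 -> 5 -> 11)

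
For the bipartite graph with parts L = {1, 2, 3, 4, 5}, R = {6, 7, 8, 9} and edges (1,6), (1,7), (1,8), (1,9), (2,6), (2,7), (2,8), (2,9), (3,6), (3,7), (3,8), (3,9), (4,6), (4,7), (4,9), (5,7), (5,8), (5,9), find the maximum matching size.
4 (matching: (1,9), (2,8), (3,7), (4,6); upper bound min(|L|,|R|) = min(5,4) = 4)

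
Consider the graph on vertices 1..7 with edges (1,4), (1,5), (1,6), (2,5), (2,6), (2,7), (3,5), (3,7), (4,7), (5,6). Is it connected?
Yes (BFS from 1 visits [1, 4, 5, 6, 7, 2, 3] — all 7 vertices reached)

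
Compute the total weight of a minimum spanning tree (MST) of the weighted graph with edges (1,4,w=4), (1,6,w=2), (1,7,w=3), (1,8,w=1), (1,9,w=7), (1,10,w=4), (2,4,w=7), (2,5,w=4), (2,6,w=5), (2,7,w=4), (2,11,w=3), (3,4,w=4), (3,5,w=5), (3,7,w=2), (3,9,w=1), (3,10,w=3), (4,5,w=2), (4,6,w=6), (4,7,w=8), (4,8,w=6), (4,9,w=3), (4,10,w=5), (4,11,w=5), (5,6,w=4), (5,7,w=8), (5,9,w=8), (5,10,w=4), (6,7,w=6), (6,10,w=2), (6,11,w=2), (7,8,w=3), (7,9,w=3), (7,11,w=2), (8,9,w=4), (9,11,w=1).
19 (MST edges: (1,6,w=2), (1,8,w=1), (2,11,w=3), (3,7,w=2), (3,9,w=1), (4,5,w=2), (4,9,w=3), (6,10,w=2), (6,11,w=2), (9,11,w=1); sum of weights 2 + 1 + 3 + 2 + 1 + 2 + 3 + 2 + 2 + 1 = 19)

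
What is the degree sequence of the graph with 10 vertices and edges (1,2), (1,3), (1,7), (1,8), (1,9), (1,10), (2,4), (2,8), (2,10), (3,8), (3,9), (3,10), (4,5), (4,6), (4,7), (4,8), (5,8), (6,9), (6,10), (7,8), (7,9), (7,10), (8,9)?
[7, 6, 5, 5, 5, 5, 4, 4, 3, 2] (degrees: deg(1)=6, deg(2)=4, deg(3)=4, deg(4)=5, deg(5)=2, deg(6)=3, deg(7)=5, deg(8)=7, deg(9)=5, deg(10)=5)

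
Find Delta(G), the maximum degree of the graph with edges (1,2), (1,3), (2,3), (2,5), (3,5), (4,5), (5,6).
4 (attained at vertex 5)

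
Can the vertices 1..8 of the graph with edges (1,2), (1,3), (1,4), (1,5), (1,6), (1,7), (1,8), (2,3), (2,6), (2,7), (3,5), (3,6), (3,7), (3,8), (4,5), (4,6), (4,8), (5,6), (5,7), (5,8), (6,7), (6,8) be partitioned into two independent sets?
No (odd cycle of length 3: 5 -> 1 -> 7 -> 5)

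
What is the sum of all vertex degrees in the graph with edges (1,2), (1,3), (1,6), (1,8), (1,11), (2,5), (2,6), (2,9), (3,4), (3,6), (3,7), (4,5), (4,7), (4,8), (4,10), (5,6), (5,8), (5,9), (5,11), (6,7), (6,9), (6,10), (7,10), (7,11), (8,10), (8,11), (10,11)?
54 (handshake: sum of degrees = 2|E| = 2 x 27 = 54)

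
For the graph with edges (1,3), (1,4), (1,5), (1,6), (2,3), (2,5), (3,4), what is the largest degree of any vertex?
4 (attained at vertex 1)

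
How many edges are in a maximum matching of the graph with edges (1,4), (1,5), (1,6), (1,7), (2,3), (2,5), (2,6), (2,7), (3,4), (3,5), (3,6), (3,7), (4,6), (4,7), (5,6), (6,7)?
3 (matching: (1,4), (3,5), (6,7); upper bound floor(n/2) = floor(7/2) = 3)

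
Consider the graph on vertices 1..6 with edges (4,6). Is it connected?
No, it has 5 components: {1}, {2}, {3}, {4, 6}, {5}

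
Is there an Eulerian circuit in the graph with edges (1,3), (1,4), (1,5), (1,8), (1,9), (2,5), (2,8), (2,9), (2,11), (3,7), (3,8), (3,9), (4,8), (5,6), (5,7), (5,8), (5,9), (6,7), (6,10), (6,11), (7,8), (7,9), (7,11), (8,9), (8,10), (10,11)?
No (2 vertices have odd degree: {1, 10}; Eulerian circuit requires 0)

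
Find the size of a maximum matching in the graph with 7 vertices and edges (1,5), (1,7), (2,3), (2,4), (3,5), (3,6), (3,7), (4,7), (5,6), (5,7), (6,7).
3 (matching: (1,5), (3,6), (4,7); upper bound floor(n/2) = floor(7/2) = 3)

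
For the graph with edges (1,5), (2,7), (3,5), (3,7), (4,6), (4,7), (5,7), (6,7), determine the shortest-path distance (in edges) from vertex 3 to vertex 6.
2 (path: 3 -> 7 -> 6, 2 edges)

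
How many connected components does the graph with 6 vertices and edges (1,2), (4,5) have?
4 (components: {1, 2}, {3}, {4, 5}, {6})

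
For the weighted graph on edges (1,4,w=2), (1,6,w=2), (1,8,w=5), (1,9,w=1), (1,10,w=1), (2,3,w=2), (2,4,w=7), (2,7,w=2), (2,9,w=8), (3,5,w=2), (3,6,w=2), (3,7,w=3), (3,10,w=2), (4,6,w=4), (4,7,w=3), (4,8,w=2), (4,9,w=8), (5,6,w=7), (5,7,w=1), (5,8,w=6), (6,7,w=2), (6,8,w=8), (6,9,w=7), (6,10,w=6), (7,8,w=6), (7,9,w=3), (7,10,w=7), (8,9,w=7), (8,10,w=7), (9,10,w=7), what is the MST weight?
15 (MST edges: (1,4,w=2), (1,6,w=2), (1,9,w=1), (1,10,w=1), (2,3,w=2), (2,7,w=2), (3,6,w=2), (4,8,w=2), (5,7,w=1); sum of weights 2 + 2 + 1 + 1 + 2 + 2 + 2 + 2 + 1 = 15)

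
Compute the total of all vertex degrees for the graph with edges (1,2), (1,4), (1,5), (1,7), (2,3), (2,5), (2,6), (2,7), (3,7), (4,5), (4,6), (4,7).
24 (handshake: sum of degrees = 2|E| = 2 x 12 = 24)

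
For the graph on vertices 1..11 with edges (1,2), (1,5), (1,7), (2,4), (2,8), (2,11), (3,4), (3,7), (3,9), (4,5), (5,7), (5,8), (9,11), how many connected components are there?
3 (components: {1, 2, 3, 4, 5, 7, 8, 9, 11}, {6}, {10})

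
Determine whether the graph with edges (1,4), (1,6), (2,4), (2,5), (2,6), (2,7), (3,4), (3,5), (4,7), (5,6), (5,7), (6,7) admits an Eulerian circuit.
Yes (the graph is connected and all 7 vertices have even degree)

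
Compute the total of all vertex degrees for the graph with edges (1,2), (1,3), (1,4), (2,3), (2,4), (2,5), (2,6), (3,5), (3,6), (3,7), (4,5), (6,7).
24 (handshake: sum of degrees = 2|E| = 2 x 12 = 24)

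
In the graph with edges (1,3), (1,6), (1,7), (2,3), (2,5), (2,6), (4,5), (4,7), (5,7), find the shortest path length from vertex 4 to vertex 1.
2 (path: 4 -> 7 -> 1, 2 edges)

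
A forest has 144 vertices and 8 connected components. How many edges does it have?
136 (Each of the 8 component trees on V_i vertices has V_i - 1 edges; summing gives V - C = 144 - 8 = 136)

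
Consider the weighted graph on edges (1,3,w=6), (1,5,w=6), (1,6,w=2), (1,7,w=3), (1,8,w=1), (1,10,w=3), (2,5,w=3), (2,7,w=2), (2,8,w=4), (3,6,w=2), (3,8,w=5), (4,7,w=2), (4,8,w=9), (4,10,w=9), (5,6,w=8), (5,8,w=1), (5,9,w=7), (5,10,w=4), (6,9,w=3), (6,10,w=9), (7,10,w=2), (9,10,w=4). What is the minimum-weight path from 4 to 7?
2 (path: 4 -> 7; weights 2 = 2)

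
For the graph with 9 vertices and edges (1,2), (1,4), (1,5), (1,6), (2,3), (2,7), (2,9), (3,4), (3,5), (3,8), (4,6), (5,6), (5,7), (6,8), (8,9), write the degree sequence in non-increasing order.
[4, 4, 4, 4, 4, 3, 3, 2, 2] (degrees: deg(1)=4, deg(2)=4, deg(3)=4, deg(4)=3, deg(5)=4, deg(6)=4, deg(7)=2, deg(8)=3, deg(9)=2)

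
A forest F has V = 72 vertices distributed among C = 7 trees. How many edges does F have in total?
65 (Each of the 7 component trees on V_i vertices has V_i - 1 edges; summing gives V - C = 72 - 7 = 65)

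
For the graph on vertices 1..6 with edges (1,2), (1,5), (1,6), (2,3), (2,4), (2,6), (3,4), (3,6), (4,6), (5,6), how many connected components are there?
1 (components: {1, 2, 3, 4, 5, 6})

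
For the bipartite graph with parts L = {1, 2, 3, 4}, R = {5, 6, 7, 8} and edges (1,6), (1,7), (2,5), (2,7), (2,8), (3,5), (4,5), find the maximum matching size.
3 (matching: (1,7), (2,8), (3,5); upper bound min(|L|,|R|) = min(4,4) = 4)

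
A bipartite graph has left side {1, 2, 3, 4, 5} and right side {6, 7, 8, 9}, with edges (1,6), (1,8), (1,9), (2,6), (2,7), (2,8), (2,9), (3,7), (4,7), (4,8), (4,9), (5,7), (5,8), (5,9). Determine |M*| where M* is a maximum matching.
4 (matching: (1,9), (2,6), (3,7), (4,8); upper bound min(|L|,|R|) = min(5,4) = 4)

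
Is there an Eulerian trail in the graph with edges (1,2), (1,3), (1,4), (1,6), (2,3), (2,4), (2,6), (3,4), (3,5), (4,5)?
Yes — and in fact it has an Eulerian circuit (the graph is connected and all 6 vertices have even degree)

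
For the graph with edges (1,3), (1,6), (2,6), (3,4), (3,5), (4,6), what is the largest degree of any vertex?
3 (attained at vertices 3, 6)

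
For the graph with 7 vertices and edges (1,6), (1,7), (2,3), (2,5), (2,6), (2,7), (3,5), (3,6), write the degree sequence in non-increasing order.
[4, 3, 3, 2, 2, 2, 0] (degrees: deg(1)=2, deg(2)=4, deg(3)=3, deg(4)=0, deg(5)=2, deg(6)=3, deg(7)=2)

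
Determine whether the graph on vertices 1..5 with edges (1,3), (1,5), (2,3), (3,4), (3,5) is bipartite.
No (odd cycle of length 3: 3 -> 1 -> 5 -> 3)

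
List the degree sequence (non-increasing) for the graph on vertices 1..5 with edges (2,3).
[1, 1, 0, 0, 0] (degrees: deg(1)=0, deg(2)=1, deg(3)=1, deg(4)=0, deg(5)=0)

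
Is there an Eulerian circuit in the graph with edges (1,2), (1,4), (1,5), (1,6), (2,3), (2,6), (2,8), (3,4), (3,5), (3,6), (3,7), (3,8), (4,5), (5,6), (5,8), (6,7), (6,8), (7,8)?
No (4 vertices have odd degree: {4, 5, 7, 8}; Eulerian circuit requires 0)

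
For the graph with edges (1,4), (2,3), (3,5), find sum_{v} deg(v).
6 (handshake: sum of degrees = 2|E| = 2 x 3 = 6)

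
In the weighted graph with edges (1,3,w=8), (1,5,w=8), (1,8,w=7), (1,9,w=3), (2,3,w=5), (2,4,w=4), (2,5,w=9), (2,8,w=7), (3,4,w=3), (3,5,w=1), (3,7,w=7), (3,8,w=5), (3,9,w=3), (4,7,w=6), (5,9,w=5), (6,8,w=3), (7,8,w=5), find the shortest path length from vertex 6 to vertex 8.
3 (path: 6 -> 8; weights 3 = 3)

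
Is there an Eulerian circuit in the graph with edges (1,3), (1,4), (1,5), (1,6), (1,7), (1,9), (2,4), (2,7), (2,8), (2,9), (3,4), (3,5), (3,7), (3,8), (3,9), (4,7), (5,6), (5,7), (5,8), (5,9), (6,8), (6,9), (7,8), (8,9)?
Yes (the graph is connected and all 9 vertices have even degree)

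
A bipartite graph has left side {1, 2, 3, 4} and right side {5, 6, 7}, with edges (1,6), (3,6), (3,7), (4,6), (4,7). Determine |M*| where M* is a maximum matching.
2 (matching: (1,6), (3,7); upper bound min(|L|,|R|) = min(4,3) = 3)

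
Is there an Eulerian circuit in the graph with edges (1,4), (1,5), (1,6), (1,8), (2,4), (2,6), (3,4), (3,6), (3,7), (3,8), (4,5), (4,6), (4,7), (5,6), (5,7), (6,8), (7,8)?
Yes (the graph is connected and all 8 vertices have even degree)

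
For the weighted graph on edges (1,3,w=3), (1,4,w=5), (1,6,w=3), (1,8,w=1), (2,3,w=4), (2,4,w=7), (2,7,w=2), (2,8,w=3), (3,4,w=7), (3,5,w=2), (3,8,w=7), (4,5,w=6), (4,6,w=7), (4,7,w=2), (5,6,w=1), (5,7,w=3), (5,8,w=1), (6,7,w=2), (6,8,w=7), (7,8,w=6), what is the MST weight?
11 (MST edges: (1,8,w=1), (2,7,w=2), (3,5,w=2), (4,7,w=2), (5,6,w=1), (5,8,w=1), (6,7,w=2); sum of weights 1 + 2 + 2 + 2 + 1 + 1 + 2 = 11)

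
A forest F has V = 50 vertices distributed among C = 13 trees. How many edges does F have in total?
37 (Each of the 13 component trees on V_i vertices has V_i - 1 edges; summing gives V - C = 50 - 13 = 37)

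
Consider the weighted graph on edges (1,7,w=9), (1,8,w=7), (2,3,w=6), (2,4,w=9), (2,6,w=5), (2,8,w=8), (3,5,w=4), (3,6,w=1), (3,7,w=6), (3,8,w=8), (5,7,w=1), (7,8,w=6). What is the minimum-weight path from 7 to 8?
6 (path: 7 -> 8; weights 6 = 6)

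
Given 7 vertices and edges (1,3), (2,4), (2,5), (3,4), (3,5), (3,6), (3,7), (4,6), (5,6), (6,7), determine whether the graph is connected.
Yes (BFS from 1 visits [1, 3, 4, 5, 6, 7, 2] — all 7 vertices reached)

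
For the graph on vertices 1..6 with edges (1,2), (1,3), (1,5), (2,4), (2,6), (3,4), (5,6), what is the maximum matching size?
3 (matching: (1,3), (2,4), (5,6); upper bound floor(n/2) = floor(6/2) = 3)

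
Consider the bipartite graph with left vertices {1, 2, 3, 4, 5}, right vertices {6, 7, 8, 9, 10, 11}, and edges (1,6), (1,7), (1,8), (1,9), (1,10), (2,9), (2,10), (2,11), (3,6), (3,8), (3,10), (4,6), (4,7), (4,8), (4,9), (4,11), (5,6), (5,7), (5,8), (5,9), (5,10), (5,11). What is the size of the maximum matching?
5 (matching: (1,10), (2,11), (3,8), (4,9), (5,7); upper bound min(|L|,|R|) = min(5,6) = 5)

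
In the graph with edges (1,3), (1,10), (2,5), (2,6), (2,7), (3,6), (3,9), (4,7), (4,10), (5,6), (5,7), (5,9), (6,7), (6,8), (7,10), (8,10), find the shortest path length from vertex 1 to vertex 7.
2 (path: 1 -> 10 -> 7, 2 edges)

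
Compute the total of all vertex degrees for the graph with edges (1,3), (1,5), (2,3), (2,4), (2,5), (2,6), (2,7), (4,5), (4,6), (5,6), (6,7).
22 (handshake: sum of degrees = 2|E| = 2 x 11 = 22)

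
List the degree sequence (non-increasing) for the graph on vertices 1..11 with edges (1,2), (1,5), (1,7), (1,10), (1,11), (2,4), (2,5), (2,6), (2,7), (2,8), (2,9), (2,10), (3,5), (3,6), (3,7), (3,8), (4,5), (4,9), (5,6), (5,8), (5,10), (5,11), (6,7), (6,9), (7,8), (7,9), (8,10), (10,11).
[8, 8, 6, 5, 5, 5, 5, 4, 4, 3, 3] (degrees: deg(1)=5, deg(2)=8, deg(3)=4, deg(4)=3, deg(5)=8, deg(6)=5, deg(7)=6, deg(8)=5, deg(9)=4, deg(10)=5, deg(11)=3)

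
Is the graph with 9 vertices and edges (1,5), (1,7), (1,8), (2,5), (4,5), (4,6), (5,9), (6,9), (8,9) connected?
No, it has 2 components: {1, 2, 4, 5, 6, 7, 8, 9}, {3}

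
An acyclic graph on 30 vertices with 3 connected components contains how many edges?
27 (Each of the 3 component trees on V_i vertices has V_i - 1 edges; summing gives V - C = 30 - 3 = 27)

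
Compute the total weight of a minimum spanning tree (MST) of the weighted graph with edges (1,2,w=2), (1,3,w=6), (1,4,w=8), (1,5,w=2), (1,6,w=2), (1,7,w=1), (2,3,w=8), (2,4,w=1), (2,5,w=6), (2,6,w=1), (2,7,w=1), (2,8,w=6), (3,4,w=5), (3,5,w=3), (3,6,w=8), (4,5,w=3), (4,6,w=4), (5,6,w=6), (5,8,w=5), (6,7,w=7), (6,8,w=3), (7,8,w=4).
12 (MST edges: (1,5,w=2), (1,7,w=1), (2,4,w=1), (2,6,w=1), (2,7,w=1), (3,5,w=3), (6,8,w=3); sum of weights 2 + 1 + 1 + 1 + 1 + 3 + 3 = 12)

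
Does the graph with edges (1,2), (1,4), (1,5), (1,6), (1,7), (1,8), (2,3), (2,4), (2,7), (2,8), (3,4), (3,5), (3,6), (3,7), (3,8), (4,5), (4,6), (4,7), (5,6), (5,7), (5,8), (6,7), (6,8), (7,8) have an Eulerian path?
Yes (the graph is connected and exactly 2 vertices have odd degree: {2, 7}; any Eulerian path must start and end at those)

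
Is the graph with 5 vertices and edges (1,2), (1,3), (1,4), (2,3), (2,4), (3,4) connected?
No, it has 2 components: {1, 2, 3, 4}, {5}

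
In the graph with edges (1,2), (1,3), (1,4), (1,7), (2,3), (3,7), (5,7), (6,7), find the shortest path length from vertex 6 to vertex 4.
3 (path: 6 -> 7 -> 1 -> 4, 3 edges)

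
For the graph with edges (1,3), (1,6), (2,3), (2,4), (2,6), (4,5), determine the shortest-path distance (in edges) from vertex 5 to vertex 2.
2 (path: 5 -> 4 -> 2, 2 edges)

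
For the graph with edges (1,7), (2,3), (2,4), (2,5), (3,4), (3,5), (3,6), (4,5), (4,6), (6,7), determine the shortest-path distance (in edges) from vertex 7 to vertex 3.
2 (path: 7 -> 6 -> 3, 2 edges)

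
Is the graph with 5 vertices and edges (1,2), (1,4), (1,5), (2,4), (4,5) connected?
No, it has 2 components: {1, 2, 4, 5}, {3}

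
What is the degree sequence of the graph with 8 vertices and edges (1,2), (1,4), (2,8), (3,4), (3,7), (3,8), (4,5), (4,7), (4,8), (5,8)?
[5, 4, 3, 2, 2, 2, 2, 0] (degrees: deg(1)=2, deg(2)=2, deg(3)=3, deg(4)=5, deg(5)=2, deg(6)=0, deg(7)=2, deg(8)=4)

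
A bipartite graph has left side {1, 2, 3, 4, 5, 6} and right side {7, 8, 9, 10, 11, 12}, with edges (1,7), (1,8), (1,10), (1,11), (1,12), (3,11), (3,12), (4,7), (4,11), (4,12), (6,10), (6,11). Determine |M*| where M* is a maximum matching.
4 (matching: (1,8), (3,11), (4,12), (6,10); upper bound min(|L|,|R|) = min(6,6) = 6)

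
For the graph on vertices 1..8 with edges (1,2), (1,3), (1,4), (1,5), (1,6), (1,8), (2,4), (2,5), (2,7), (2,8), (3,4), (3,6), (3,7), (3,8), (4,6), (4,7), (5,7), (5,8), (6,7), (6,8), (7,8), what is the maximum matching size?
4 (matching: (1,3), (2,5), (4,6), (7,8); upper bound floor(n/2) = floor(8/2) = 4)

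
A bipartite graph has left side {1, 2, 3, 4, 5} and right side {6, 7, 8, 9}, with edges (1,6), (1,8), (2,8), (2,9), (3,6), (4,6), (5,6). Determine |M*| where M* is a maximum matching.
3 (matching: (1,8), (2,9), (3,6); upper bound min(|L|,|R|) = min(5,4) = 4)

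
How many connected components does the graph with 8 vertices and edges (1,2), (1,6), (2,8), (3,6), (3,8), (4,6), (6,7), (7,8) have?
2 (components: {1, 2, 3, 4, 6, 7, 8}, {5})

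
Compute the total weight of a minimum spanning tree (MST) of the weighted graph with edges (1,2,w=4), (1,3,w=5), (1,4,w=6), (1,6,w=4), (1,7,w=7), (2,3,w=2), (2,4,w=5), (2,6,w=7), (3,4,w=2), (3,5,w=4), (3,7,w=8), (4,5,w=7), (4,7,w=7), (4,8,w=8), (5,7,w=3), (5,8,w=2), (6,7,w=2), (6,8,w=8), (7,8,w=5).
19 (MST edges: (1,2,w=4), (1,6,w=4), (2,3,w=2), (3,4,w=2), (5,7,w=3), (5,8,w=2), (6,7,w=2); sum of weights 4 + 4 + 2 + 2 + 3 + 2 + 2 = 19)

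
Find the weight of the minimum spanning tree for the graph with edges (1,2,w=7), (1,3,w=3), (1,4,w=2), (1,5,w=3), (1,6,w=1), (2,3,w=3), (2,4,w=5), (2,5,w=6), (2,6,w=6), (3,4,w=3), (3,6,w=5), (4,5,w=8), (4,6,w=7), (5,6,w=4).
12 (MST edges: (1,3,w=3), (1,4,w=2), (1,5,w=3), (1,6,w=1), (2,3,w=3); sum of weights 3 + 2 + 3 + 1 + 3 = 12)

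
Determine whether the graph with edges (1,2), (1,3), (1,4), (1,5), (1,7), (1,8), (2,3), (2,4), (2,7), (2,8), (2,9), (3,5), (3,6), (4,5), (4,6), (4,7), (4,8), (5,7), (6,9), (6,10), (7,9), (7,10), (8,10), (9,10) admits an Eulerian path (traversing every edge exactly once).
Yes — and in fact it has an Eulerian circuit (the graph is connected and all 10 vertices have even degree)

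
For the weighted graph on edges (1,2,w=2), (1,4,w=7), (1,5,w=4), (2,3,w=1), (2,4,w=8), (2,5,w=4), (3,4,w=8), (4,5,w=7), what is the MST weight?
14 (MST edges: (1,2,w=2), (1,4,w=7), (1,5,w=4), (2,3,w=1); sum of weights 2 + 7 + 4 + 1 = 14)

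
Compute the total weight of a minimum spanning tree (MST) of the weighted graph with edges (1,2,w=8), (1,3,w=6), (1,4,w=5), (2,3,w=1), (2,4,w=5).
11 (MST edges: (1,4,w=5), (2,3,w=1), (2,4,w=5); sum of weights 5 + 1 + 5 = 11)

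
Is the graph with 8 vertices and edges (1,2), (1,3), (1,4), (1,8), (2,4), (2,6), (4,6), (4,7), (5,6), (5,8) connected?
Yes (BFS from 1 visits [1, 2, 3, 4, 8, 6, 7, 5] — all 8 vertices reached)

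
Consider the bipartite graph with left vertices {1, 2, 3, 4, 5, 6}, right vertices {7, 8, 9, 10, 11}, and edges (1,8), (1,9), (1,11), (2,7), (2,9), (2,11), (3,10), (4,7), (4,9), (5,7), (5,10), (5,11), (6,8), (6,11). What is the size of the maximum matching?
5 (matching: (1,11), (2,9), (3,10), (4,7), (6,8); upper bound min(|L|,|R|) = min(6,5) = 5)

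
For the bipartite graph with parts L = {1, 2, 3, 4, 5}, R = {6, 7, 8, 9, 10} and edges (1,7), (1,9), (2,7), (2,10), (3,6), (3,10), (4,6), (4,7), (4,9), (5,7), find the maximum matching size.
4 (matching: (1,9), (2,10), (3,6), (4,7); upper bound min(|L|,|R|) = min(5,5) = 5)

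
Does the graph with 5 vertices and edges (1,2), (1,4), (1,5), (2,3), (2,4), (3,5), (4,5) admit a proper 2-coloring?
No (odd cycle of length 3: 2 -> 1 -> 4 -> 2)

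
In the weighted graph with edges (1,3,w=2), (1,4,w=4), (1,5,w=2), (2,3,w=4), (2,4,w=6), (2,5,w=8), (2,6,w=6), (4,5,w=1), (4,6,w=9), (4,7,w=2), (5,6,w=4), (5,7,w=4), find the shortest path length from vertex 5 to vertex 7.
3 (path: 5 -> 4 -> 7; weights 1 + 2 = 3)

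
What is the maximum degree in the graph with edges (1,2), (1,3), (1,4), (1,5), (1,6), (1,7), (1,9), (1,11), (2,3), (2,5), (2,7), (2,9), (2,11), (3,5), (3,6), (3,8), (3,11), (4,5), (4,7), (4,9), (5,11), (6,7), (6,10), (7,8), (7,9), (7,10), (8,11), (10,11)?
8 (attained at vertex 1)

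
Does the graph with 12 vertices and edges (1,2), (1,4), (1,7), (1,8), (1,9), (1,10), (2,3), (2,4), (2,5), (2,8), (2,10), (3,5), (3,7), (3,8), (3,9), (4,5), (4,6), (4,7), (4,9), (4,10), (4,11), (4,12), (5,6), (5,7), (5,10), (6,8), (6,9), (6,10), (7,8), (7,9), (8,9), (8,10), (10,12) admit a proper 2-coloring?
No (odd cycle of length 3: 9 -> 1 -> 4 -> 9)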